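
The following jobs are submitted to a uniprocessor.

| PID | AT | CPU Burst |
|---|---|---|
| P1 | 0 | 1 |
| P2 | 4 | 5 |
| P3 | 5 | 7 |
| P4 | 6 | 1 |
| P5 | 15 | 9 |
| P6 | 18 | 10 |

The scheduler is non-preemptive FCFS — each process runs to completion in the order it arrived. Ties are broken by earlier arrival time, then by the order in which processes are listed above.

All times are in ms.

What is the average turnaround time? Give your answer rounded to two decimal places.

9.50

Schedule: | P1 0-1 | idle 1-4 | P2 4-9 | P3 9-16 | P4 16-17 | P5 17-26 | P6 26-36 |
Completion: P1=1  P2=9  P3=16  P4=17  P5=26  P6=36
Turnaround (C−A): P1=1  P2=5  P3=11  P4=11  P5=11  P6=18
Turnaround times: P1=1, P2=5, P3=11, P4=11, P5=11, P6=18
Average turnaround = (1+5+11+11+11+18) / 6 = 57/6 = 9.50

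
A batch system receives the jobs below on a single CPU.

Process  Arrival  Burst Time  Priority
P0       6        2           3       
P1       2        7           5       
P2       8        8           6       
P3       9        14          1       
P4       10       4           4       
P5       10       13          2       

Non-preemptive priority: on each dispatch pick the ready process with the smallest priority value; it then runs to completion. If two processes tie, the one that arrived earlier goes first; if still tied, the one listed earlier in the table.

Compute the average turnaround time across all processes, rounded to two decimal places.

25.50

Gantt: | idle 0-2 | P1 2-9 | P3 9-23 | P5 23-36 | P0 36-38 | P4 38-42 | P2 42-50 |
Completion: P0=38  P1=9  P2=50  P3=23  P4=42  P5=36
Turnaround times: P0=32, P1=7, P2=42, P3=14, P4=32, P5=26
Average turnaround = (32+7+42+14+32+26) / 6 = 153/6 = 25.50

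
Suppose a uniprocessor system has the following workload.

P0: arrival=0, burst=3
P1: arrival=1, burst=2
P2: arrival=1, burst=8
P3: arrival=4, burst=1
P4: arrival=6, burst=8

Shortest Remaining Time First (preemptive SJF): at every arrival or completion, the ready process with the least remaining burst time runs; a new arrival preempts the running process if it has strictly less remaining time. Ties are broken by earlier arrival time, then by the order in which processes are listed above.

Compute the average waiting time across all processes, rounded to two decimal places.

3.20

Schedule: | P0 0-3 | P1 3-5 | P3 5-6 | P2 6-14 | P4 14-22 |
Completion: P0=3  P1=5  P2=14  P3=6  P4=22
Turnaround (C−A): P0=3  P1=4  P2=13  P3=2  P4=16
Waiting times: P0=0, P1=2, P2=5, P3=1, P4=8
Average waiting = (0+2+5+1+8) / 5 = 16/5 = 3.20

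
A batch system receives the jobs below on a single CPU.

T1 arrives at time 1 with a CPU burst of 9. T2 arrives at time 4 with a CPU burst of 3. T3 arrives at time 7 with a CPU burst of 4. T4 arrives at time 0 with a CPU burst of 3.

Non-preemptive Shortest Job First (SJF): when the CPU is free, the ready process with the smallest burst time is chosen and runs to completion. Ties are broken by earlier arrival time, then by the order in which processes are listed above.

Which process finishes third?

Schedule: | T4 0-3 | T1 3-12 | T2 12-15 | T3 15-19 |
Completion: T1=12  T2=15  T3=19  T4=3
Finish order: T4 → T1 → T2 → T3

T2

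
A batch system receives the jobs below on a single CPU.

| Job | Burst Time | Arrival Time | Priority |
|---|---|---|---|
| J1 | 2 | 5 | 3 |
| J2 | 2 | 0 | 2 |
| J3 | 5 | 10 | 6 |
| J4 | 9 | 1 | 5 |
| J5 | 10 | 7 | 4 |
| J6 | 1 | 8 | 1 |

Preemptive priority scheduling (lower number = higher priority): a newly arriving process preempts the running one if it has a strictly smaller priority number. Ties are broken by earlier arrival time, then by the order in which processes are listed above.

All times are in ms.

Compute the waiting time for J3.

14

Schedule: | J2 0-2 | J4 2-5 | J1 5-7 | J5 7-8 | J6 8-9 | J5 9-18 | J4 18-24 | J3 24-29 |
Completion: J1=7  J2=2  J3=29  J4=24  J5=18  J6=9
Turnaround (C−A): J1=2  J2=2  J3=19  J4=23  J5=11  J6=1
Waiting(J3) = turnaround − burst = 19 − 5 = 14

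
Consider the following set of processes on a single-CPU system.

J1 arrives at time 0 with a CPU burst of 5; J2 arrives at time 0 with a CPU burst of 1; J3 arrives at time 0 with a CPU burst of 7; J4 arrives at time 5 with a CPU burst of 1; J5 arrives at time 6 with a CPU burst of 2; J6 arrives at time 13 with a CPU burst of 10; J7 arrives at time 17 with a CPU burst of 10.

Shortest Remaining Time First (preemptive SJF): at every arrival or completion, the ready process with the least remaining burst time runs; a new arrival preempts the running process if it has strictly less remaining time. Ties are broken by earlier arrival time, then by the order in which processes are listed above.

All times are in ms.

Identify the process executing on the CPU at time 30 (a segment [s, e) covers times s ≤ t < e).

J7

Schedule: | J2 0-1 | J1 1-6 | J4 6-7 | J5 7-9 | J3 9-16 | J6 16-26 | J7 26-36 |
Completion: J1=6  J2=1  J3=16  J4=7  J5=9  J6=26  J7=36
Turnaround (C−A): J1=6  J2=1  J3=16  J4=2  J5=3  J6=13  J7=19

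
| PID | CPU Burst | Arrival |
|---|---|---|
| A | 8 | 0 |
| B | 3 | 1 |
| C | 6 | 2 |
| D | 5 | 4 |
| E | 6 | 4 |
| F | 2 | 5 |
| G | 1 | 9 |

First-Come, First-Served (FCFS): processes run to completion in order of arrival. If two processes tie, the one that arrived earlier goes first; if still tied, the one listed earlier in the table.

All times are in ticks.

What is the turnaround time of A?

8

Gantt: | A 0-8 | B 8-11 | C 11-17 | D 17-22 | E 22-28 | F 28-30 | G 30-31 |
Completion: A=8  B=11  C=17  D=22  E=28  F=30  G=31
Turnaround(A) = completion − arrival = 8 − 0 = 8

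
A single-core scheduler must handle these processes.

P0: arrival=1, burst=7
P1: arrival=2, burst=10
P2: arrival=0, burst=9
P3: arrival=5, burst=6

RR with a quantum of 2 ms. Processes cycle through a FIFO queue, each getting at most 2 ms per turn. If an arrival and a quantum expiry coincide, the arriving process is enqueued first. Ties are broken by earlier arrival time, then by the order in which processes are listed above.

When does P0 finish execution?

25

Gantt: | P2 0-2 | P0 2-4 | P1 4-6 | P2 6-8 | P0 8-10 | P3 10-12 | P1 12-14 | P2 14-16 | P0 16-18 | P3 18-20 | P1 20-22 | P2 22-24 | P0 24-25 | P3 25-27 | P1 27-29 | P2 29-30 | P1 30-32 |
Completion: P0=25  P1=32  P2=30  P3=27
Turnaround (C−A): P0=24  P1=30  P2=30  P3=22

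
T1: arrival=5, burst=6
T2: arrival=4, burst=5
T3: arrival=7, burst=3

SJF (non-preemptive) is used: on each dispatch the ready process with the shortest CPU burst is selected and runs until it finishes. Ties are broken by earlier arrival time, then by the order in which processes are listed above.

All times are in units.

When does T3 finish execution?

12

Gantt: | idle 0-4 | T2 4-9 | T3 9-12 | T1 12-18 |
Completion: T1=18  T2=9  T3=12
Turnaround (C−A): T1=13  T2=5  T3=5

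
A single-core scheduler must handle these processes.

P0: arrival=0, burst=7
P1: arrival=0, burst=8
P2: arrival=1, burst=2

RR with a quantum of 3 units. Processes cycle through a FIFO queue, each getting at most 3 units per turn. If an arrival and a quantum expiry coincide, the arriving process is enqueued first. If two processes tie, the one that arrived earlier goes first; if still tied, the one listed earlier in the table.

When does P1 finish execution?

17

Timeline: | P0 0-3 | P1 3-6 | P2 6-8 | P0 8-11 | P1 11-14 | P0 14-15 | P1 15-17 |
Completion: P0=15  P1=17  P2=8
Turnaround (C−A): P0=15  P1=17  P2=7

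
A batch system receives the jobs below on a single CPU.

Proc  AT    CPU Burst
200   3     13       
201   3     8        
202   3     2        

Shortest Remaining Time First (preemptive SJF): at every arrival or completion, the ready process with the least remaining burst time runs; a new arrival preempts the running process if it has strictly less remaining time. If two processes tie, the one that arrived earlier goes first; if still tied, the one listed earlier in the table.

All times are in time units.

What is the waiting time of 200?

10

Timeline: | idle 0-3 | 202 3-5 | 201 5-13 | 200 13-26 |
Completion: 200=26  201=13  202=5
Waiting(200) = turnaround − burst = 23 − 13 = 10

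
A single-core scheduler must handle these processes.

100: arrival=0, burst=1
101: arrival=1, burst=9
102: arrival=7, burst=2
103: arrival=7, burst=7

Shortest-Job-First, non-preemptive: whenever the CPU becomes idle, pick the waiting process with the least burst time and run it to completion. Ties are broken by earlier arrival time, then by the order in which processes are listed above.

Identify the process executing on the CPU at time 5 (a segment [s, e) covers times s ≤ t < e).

Schedule: | 100 0-1 | 101 1-10 | 102 10-12 | 103 12-19 |
Completion: 100=1  101=10  102=12  103=19
Turnaround (C−A): 100=1  101=9  102=5  103=12

101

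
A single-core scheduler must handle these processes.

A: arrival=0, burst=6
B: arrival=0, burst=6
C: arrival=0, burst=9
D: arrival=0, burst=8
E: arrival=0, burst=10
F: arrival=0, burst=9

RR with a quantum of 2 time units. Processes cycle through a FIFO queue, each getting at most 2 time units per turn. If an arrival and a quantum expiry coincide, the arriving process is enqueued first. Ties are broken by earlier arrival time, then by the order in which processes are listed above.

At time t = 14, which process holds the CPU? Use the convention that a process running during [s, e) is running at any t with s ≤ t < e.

Gantt: | A 0-2 | B 2-4 | C 4-6 | D 6-8 | E 8-10 | F 10-12 | A 12-14 | B 14-16 | C 16-18 | D 18-20 | E 20-22 | F 22-24 | A 24-26 | B 26-28 | C 28-30 | D 30-32 | E 32-34 | F 34-36 | C 36-38 | D 38-40 | E 40-42 | F 42-44 | C 44-45 | E 45-47 | F 47-48 |
Completion: A=26  B=28  C=45  D=40  E=47  F=48
Turnaround (C−A): A=26  B=28  C=45  D=40  E=47  F=48

B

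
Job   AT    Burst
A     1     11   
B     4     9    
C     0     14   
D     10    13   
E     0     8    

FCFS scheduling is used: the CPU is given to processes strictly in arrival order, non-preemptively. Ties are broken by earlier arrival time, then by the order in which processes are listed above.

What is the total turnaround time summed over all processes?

Gantt: | C 0-14 | E 14-22 | A 22-33 | B 33-42 | D 42-55 |
Completion: A=33  B=42  C=14  D=55  E=22
Turnaround (C−A): A=32  B=38  C=14  D=45  E=22
Turnaround = completion − arrival: A=32, B=38, C=14, D=45, E=22
Total turnaround = 32 + 38 + 14 + 45 + 22 = 151

151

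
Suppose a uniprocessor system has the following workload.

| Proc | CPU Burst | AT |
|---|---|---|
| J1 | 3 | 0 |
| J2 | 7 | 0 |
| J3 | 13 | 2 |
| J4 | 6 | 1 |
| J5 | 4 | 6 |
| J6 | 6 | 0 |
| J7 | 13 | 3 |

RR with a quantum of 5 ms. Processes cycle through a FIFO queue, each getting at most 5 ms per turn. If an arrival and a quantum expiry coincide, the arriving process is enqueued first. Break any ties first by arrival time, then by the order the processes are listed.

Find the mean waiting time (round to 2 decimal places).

25.29

Schedule: | J1 0-3 | J2 3-8 | J6 8-13 | J4 13-18 | J3 18-23 | J7 23-28 | J5 28-32 | J2 32-34 | J6 34-35 | J4 35-36 | J3 36-41 | J7 41-46 | J3 46-49 | J7 49-52 |
Completion: J1=3  J2=34  J3=49  J4=36  J5=32  J6=35  J7=52
Turnaround (C−A): J1=3  J2=34  J3=47  J4=35  J5=26  J6=35  J7=49
Waiting times: J1=0, J2=27, J3=34, J4=29, J5=22, J6=29, J7=36
Average waiting = (0+27+34+29+22+29+36) / 7 = 177/7 = 25.29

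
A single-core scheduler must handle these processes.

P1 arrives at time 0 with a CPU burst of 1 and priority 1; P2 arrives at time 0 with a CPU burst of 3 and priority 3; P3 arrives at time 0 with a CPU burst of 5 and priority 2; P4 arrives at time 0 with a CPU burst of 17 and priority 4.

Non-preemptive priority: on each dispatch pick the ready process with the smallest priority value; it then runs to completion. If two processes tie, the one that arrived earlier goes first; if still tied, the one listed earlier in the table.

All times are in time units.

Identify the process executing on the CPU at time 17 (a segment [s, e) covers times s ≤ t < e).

Gantt: | P1 0-1 | P3 1-6 | P2 6-9 | P4 9-26 |
Completion: P1=1  P2=9  P3=6  P4=26
Turnaround (C−A): P1=1  P2=9  P3=6  P4=26

P4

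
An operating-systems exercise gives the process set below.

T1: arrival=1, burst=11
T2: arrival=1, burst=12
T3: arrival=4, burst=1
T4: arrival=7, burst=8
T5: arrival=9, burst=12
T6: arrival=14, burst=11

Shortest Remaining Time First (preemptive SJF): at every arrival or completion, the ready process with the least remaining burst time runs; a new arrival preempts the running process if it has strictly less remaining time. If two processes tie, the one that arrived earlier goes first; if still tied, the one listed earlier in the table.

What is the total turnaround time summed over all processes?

135

Schedule: | idle 0-1 | T1 1-4 | T3 4-5 | T1 5-13 | T4 13-21 | T6 21-32 | T2 32-44 | T5 44-56 |
Completion: T1=13  T2=44  T3=5  T4=21  T5=56  T6=32
Turnaround = completion − arrival: T1=12, T2=43, T3=1, T4=14, T5=47, T6=18
Total turnaround = 12 + 43 + 1 + 14 + 47 + 18 = 135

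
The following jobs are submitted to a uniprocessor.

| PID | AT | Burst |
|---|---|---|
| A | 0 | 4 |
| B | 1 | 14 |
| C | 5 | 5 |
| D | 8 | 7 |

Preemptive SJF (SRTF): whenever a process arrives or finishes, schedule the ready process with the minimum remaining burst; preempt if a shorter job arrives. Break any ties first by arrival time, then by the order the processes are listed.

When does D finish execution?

Timeline: | A 0-4 | B 4-5 | C 5-10 | D 10-17 | B 17-30 |
Completion: A=4  B=30  C=10  D=17

17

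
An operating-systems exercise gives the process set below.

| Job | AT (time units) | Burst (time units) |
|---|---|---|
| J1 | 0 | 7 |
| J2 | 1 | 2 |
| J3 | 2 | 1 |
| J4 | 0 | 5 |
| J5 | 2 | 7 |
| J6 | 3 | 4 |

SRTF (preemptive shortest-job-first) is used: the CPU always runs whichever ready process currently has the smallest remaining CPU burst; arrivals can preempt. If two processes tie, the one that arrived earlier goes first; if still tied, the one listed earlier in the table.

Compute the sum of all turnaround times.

Schedule: | J4 0-1 | J2 1-3 | J3 3-4 | J4 4-8 | J6 8-12 | J1 12-19 | J5 19-26 |
Completion: J1=19  J2=3  J3=4  J4=8  J5=26  J6=12
Turnaround = completion − arrival: J1=19, J2=2, J3=2, J4=8, J5=24, J6=9
Total turnaround = 19 + 2 + 2 + 8 + 24 + 9 = 64

64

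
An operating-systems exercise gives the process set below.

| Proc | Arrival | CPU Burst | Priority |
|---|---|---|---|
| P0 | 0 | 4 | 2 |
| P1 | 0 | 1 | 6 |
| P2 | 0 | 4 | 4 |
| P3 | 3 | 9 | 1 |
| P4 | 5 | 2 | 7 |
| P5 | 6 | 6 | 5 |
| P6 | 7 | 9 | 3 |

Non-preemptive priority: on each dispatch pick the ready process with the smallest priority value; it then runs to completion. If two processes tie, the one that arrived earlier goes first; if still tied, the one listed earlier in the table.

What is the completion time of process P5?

Gantt: | P0 0-4 | P3 4-13 | P6 13-22 | P2 22-26 | P5 26-32 | P1 32-33 | P4 33-35 |
Completion: P0=4  P1=33  P2=26  P3=13  P4=35  P5=32  P6=22

32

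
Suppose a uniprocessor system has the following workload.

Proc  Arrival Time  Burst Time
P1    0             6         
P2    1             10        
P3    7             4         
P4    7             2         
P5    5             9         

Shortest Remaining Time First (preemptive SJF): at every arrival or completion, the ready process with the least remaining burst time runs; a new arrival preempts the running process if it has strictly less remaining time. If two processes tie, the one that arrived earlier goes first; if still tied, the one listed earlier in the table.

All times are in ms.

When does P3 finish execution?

13

Timeline: | P1 0-6 | P5 6-7 | P4 7-9 | P3 9-13 | P5 13-21 | P2 21-31 |
Completion: P1=6  P2=31  P3=13  P4=9  P5=21
Turnaround (C−A): P1=6  P2=30  P3=6  P4=2  P5=16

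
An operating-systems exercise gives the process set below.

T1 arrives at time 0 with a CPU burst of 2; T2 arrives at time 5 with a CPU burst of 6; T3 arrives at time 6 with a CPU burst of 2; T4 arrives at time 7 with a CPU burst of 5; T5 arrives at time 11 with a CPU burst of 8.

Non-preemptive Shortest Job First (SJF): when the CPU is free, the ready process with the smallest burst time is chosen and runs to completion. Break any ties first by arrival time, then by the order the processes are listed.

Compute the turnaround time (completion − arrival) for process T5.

15

Gantt: | T1 0-2 | idle 2-5 | T2 5-11 | T3 11-13 | T4 13-18 | T5 18-26 |
Completion: T1=2  T2=11  T3=13  T4=18  T5=26
Turnaround(T5) = completion − arrival = 26 − 11 = 15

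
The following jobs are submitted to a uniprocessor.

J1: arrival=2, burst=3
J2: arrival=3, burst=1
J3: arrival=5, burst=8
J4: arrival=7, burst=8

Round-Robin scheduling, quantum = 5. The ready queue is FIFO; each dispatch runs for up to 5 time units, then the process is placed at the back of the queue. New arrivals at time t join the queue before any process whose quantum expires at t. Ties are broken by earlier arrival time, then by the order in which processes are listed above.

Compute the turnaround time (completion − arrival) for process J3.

14

Gantt: | idle 0-2 | J1 2-5 | J2 5-6 | J3 6-11 | J4 11-16 | J3 16-19 | J4 19-22 |
Completion: J1=5  J2=6  J3=19  J4=22
Turnaround(J3) = completion − arrival = 19 − 5 = 14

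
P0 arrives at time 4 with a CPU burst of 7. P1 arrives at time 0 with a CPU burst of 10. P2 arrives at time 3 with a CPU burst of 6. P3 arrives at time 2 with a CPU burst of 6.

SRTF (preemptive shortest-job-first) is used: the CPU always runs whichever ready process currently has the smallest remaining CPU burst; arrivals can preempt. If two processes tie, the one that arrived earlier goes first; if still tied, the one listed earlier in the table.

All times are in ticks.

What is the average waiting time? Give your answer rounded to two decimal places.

Timeline: | P1 0-2 | P3 2-8 | P2 8-14 | P0 14-21 | P1 21-29 |
Completion: P0=21  P1=29  P2=14  P3=8
Waiting times: P0=10, P1=19, P2=5, P3=0
Average waiting = (10+19+5+0) / 4 = 34/4 = 8.50

8.50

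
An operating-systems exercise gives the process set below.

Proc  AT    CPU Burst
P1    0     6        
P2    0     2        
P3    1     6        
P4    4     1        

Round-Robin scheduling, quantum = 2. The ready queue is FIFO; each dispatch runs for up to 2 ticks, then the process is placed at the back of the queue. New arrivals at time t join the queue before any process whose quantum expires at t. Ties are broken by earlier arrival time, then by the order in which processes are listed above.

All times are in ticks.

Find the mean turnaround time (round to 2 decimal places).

9.00

Gantt: | P1 0-2 | P2 2-4 | P3 4-6 | P1 6-8 | P4 8-9 | P3 9-11 | P1 11-13 | P3 13-15 |
Completion: P1=13  P2=4  P3=15  P4=9
Turnaround (C−A): P1=13  P2=4  P3=14  P4=5
Turnaround times: P1=13, P2=4, P3=14, P4=5
Average turnaround = (13+4+14+5) / 4 = 36/4 = 9.00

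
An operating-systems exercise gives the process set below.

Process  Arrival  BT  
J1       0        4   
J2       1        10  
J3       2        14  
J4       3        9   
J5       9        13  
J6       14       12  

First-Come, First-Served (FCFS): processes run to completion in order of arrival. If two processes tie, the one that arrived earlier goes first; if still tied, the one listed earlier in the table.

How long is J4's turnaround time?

34

Schedule: | J1 0-4 | J2 4-14 | J3 14-28 | J4 28-37 | J5 37-50 | J6 50-62 |
Completion: J1=4  J2=14  J3=28  J4=37  J5=50  J6=62
Turnaround (C−A): J1=4  J2=13  J3=26  J4=34  J5=41  J6=48
Turnaround(J4) = completion − arrival = 37 − 3 = 34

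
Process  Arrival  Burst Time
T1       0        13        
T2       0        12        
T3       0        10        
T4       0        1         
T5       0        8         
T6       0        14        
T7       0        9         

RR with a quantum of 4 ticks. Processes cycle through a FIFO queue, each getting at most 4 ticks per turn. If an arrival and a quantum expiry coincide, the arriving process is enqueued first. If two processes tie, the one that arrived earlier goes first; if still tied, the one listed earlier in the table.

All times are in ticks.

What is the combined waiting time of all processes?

299

Schedule: | T1 0-4 | T2 4-8 | T3 8-12 | T4 12-13 | T5 13-17 | T6 17-21 | T7 21-25 | T1 25-29 | T2 29-33 | T3 33-37 | T5 37-41 | T6 41-45 | T7 45-49 | T1 49-53 | T2 53-57 | T3 57-59 | T6 59-63 | T7 63-64 | T1 64-65 | T6 65-67 |
Completion: T1=65  T2=57  T3=59  T4=13  T5=41  T6=67  T7=64
Turnaround (C−A): T1=65  T2=57  T3=59  T4=13  T5=41  T6=67  T7=64
Waiting = turnaround − burst: T1=52, T2=45, T3=49, T4=12, T5=33, T6=53, T7=55
Total waiting = 52 + 45 + 49 + 12 + 33 + 53 + 55 = 299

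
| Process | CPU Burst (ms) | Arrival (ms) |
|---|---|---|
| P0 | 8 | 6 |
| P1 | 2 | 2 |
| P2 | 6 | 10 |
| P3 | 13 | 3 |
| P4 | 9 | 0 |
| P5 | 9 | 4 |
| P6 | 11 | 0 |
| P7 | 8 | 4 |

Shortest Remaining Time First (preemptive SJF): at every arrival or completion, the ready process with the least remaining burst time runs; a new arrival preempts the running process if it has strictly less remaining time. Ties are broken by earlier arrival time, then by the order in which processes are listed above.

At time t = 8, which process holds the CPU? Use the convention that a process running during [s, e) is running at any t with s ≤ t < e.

Timeline: | P4 0-2 | P1 2-4 | P4 4-11 | P2 11-17 | P7 17-25 | P0 25-33 | P5 33-42 | P6 42-53 | P3 53-66 |
Completion: P0=33  P1=4  P2=17  P3=66  P4=11  P5=42  P6=53  P7=25

P4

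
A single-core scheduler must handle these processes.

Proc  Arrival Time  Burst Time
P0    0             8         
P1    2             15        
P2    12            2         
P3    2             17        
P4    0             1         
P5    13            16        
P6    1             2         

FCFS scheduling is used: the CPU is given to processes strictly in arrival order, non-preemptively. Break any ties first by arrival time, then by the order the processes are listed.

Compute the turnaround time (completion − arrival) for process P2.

33

Schedule: | P0 0-8 | P4 8-9 | P6 9-11 | P1 11-26 | P3 26-43 | P2 43-45 | P5 45-61 |
Completion: P0=8  P1=26  P2=45  P3=43  P4=9  P5=61  P6=11
Turnaround(P2) = completion − arrival = 45 − 12 = 33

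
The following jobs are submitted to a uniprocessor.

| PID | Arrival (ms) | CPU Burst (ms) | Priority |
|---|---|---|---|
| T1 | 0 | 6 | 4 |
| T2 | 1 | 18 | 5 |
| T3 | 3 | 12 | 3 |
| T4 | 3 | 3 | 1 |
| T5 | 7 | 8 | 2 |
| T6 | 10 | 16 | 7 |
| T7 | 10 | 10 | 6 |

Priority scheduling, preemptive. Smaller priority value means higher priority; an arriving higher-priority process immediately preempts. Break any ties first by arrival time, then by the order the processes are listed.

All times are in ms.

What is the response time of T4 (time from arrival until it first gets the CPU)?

Gantt: | T1 0-3 | T4 3-6 | T3 6-7 | T5 7-15 | T3 15-26 | T1 26-29 | T2 29-47 | T7 47-57 | T6 57-73 |
Completion: T1=29  T2=47  T3=26  T4=6  T5=15  T6=73  T7=57
Response(T4) = first start − arrival = 3 − 3 = 0

0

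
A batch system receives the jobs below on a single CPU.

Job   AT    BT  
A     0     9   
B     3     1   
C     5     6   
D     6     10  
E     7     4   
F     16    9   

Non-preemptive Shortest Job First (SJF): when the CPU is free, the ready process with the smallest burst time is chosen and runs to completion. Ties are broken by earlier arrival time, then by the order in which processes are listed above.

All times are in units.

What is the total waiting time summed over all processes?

Gantt: | A 0-9 | B 9-10 | E 10-14 | C 14-20 | F 20-29 | D 29-39 |
Completion: A=9  B=10  C=20  D=39  E=14  F=29
Turnaround (C−A): A=9  B=7  C=15  D=33  E=7  F=13
Waiting = turnaround − burst: A=0, B=6, C=9, D=23, E=3, F=4
Total waiting = 0 + 6 + 9 + 23 + 3 + 4 = 45

45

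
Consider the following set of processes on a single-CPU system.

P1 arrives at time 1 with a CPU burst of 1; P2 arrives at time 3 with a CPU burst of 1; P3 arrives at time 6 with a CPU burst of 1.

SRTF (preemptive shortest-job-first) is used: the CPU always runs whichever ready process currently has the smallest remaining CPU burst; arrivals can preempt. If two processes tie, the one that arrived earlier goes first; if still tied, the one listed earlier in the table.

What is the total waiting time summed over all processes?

Schedule: | idle 0-1 | P1 1-2 | idle 2-3 | P2 3-4 | idle 4-6 | P3 6-7 |
Completion: P1=2  P2=4  P3=7
Waiting = turnaround − burst: P1=0, P2=0, P3=0
Total waiting = 0 + 0 + 0 = 0

0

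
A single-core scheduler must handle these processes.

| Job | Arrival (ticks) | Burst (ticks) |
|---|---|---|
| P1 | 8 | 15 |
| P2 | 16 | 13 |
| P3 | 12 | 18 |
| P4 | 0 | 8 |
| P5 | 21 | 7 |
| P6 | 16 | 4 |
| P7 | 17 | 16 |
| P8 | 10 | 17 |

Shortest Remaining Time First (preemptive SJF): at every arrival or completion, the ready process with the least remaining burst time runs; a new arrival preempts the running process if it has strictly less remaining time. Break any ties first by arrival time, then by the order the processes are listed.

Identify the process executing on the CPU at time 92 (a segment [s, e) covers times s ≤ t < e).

Gantt: | P4 0-8 | P1 8-16 | P6 16-20 | P1 20-27 | P5 27-34 | P2 34-47 | P7 47-63 | P8 63-80 | P3 80-98 |
Completion: P1=27  P2=47  P3=98  P4=8  P5=34  P6=20  P7=63  P8=80

P3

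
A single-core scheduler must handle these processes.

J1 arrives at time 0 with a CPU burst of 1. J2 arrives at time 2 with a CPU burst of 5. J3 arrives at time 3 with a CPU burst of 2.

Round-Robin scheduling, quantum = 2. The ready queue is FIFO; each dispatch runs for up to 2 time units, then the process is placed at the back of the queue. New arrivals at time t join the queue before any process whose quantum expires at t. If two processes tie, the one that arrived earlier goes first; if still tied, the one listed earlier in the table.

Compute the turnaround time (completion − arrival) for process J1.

Schedule: | J1 0-1 | idle 1-2 | J2 2-4 | J3 4-6 | J2 6-9 |
Completion: J1=1  J2=9  J3=6
Turnaround (C−A): J1=1  J2=7  J3=3
Turnaround(J1) = completion − arrival = 1 − 0 = 1

1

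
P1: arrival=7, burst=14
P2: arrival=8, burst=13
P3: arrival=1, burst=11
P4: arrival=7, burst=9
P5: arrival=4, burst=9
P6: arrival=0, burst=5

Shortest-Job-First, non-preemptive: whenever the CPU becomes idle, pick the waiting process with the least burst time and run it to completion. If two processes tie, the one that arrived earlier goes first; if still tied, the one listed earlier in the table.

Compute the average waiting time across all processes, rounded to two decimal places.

Timeline: | P6 0-5 | P5 5-14 | P4 14-23 | P3 23-34 | P2 34-47 | P1 47-61 |
Completion: P1=61  P2=47  P3=34  P4=23  P5=14  P6=5
Waiting times: P1=40, P2=26, P3=22, P4=7, P5=1, P6=0
Average waiting = (40+26+22+7+1+0) / 6 = 96/6 = 16.00

16.00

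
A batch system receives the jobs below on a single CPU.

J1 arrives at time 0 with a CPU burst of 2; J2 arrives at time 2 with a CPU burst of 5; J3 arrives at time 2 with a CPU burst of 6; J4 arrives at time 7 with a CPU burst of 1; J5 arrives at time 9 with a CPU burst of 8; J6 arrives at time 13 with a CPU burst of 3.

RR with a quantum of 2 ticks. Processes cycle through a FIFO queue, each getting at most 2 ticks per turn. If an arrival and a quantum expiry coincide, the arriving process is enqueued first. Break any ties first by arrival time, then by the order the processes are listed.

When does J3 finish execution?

16

Gantt: | J1 0-2 | J2 2-4 | J3 4-6 | J2 6-8 | J3 8-10 | J4 10-11 | J2 11-12 | J5 12-14 | J3 14-16 | J6 16-18 | J5 18-20 | J6 20-21 | J5 21-25 |
Completion: J1=2  J2=12  J3=16  J4=11  J5=25  J6=21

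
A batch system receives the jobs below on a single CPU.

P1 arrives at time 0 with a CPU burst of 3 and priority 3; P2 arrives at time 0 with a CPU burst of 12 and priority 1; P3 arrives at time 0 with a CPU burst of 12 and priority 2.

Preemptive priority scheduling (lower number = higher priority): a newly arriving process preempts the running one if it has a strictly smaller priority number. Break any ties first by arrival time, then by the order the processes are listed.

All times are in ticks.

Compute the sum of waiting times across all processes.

36

Gantt: | P2 0-12 | P3 12-24 | P1 24-27 |
Completion: P1=27  P2=12  P3=24
Turnaround (C−A): P1=27  P2=12  P3=24
Waiting = turnaround − burst: P1=24, P2=0, P3=12
Total waiting = 24 + 0 + 12 = 36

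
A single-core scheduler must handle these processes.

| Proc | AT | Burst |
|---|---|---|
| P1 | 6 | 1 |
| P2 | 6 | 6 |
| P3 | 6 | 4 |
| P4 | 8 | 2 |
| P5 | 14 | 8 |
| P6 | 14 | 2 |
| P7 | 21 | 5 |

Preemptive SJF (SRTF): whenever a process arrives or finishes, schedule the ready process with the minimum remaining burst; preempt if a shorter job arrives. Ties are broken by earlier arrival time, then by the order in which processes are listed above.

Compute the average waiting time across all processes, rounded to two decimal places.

3.43

Gantt: | idle 0-6 | P1 6-7 | P3 7-8 | P4 8-10 | P3 10-13 | P2 13-14 | P6 14-16 | P2 16-21 | P7 21-26 | P5 26-34 |
Completion: P1=7  P2=21  P3=13  P4=10  P5=34  P6=16  P7=26
Turnaround (C−A): P1=1  P2=15  P3=7  P4=2  P5=20  P6=2  P7=5
Waiting times: P1=0, P2=9, P3=3, P4=0, P5=12, P6=0, P7=0
Average waiting = (0+9+3+0+12+0+0) / 7 = 24/7 = 3.43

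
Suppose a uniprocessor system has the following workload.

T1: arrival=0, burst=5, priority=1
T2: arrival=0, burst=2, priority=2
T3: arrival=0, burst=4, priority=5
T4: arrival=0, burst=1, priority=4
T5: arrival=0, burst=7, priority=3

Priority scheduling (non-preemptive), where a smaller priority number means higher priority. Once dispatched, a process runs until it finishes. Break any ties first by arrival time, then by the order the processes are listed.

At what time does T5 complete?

Schedule: | T1 0-5 | T2 5-7 | T5 7-14 | T4 14-15 | T3 15-19 |
Completion: T1=5  T2=7  T3=19  T4=15  T5=14
Turnaround (C−A): T1=5  T2=7  T3=19  T4=15  T5=14

14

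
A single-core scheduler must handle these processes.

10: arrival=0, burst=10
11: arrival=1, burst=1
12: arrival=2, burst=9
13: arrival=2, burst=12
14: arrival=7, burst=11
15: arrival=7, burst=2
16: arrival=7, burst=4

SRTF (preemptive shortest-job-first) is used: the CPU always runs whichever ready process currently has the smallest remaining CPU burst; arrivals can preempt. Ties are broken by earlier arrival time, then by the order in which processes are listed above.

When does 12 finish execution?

26

Timeline: | 10 0-1 | 11 1-2 | 10 2-7 | 15 7-9 | 10 9-13 | 16 13-17 | 12 17-26 | 14 26-37 | 13 37-49 |
Completion: 10=13  11=2  12=26  13=49  14=37  15=9  16=17
Turnaround (C−A): 10=13  11=1  12=24  13=47  14=30  15=2  16=10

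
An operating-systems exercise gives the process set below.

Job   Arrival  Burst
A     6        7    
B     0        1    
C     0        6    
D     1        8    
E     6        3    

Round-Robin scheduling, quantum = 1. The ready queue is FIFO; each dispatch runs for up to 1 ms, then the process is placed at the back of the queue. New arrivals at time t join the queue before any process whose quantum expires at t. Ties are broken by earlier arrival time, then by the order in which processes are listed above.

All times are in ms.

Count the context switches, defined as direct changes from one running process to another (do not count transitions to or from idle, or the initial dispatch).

23

Timeline: | B 0-1 | C 1-2 | D 2-3 | C 3-4 | D 4-5 | C 5-6 | D 6-7 | A 7-8 | E 8-9 | C 9-10 | D 10-11 | A 11-12 | E 12-13 | C 13-14 | D 14-15 | A 15-16 | E 16-17 | C 17-18 | D 18-19 | A 19-20 | D 20-21 | A 21-22 | D 22-23 | A 23-25 |
Completion: A=25  B=1  C=18  D=23  E=17
Turnaround (C−A): A=19  B=1  C=18  D=22  E=11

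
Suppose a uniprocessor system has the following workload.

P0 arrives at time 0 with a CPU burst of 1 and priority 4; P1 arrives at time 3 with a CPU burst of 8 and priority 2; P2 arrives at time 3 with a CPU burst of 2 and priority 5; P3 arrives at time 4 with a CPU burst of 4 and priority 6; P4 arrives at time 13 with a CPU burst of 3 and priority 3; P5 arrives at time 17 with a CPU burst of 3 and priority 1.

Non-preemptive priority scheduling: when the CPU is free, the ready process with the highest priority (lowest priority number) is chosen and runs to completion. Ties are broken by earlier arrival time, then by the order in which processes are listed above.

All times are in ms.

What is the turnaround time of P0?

Schedule: | P0 0-1 | idle 1-3 | P1 3-11 | P2 11-13 | P4 13-16 | P3 16-20 | P5 20-23 |
Completion: P0=1  P1=11  P2=13  P3=20  P4=16  P5=23
Turnaround (C−A): P0=1  P1=8  P2=10  P3=16  P4=3  P5=6
Turnaround(P0) = completion − arrival = 1 − 0 = 1

1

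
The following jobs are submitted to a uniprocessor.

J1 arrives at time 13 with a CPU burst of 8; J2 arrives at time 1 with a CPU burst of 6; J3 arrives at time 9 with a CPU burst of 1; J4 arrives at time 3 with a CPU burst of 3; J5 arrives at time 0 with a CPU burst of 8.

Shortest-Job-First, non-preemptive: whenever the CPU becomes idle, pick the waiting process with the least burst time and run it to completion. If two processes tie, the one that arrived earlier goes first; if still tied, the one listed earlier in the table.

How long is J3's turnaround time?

3

Gantt: | J5 0-8 | J4 8-11 | J3 11-12 | J2 12-18 | J1 18-26 |
Completion: J1=26  J2=18  J3=12  J4=11  J5=8
Turnaround (C−A): J1=13  J2=17  J3=3  J4=8  J5=8
Turnaround(J3) = completion − arrival = 12 − 9 = 3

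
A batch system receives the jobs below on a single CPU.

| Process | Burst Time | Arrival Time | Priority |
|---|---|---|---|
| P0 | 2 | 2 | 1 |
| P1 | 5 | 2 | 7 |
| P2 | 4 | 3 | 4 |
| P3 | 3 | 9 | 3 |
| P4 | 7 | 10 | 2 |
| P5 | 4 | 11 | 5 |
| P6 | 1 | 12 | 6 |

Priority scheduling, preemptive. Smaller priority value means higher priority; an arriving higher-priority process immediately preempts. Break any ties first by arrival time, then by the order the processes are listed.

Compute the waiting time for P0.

Gantt: | idle 0-2 | P0 2-4 | P2 4-8 | P1 8-9 | P3 9-10 | P4 10-17 | P3 17-19 | P5 19-23 | P6 23-24 | P1 24-28 |
Completion: P0=4  P1=28  P2=8  P3=19  P4=17  P5=23  P6=24
Turnaround (C−A): P0=2  P1=26  P2=5  P3=10  P4=7  P5=12  P6=12
Waiting(P0) = turnaround − burst = 2 − 2 = 0

0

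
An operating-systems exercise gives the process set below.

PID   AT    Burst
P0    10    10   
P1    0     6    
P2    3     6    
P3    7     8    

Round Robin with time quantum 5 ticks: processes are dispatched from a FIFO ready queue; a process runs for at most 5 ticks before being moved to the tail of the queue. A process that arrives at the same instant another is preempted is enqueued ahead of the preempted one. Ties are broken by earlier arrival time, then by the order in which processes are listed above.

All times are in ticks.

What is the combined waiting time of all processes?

38

Gantt: | P1 0-5 | P2 5-10 | P1 10-11 | P3 11-16 | P0 16-21 | P2 21-22 | P3 22-25 | P0 25-30 |
Completion: P0=30  P1=11  P2=22  P3=25
Turnaround (C−A): P0=20  P1=11  P2=19  P3=18
Waiting = turnaround − burst: P0=10, P1=5, P2=13, P3=10
Total waiting = 10 + 5 + 13 + 10 = 38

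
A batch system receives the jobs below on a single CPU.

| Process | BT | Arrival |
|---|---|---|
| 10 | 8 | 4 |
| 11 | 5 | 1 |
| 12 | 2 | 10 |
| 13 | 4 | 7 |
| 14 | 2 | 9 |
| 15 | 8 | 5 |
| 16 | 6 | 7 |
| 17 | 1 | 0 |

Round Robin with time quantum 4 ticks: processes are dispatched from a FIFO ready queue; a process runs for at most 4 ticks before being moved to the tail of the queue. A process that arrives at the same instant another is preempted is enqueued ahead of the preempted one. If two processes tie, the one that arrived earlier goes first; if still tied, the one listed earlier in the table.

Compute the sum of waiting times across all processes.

Gantt: | 17 0-1 | 11 1-5 | 10 5-9 | 15 9-13 | 11 13-14 | 13 14-18 | 16 18-22 | 14 22-24 | 10 24-28 | 12 28-30 | 15 30-34 | 16 34-36 |
Completion: 10=28  11=14  12=30  13=18  14=24  15=34  16=36  17=1
Waiting = turnaround − burst: 10=16, 11=8, 12=18, 13=7, 14=13, 15=21, 16=23, 17=0
Total waiting = 16 + 8 + 18 + 7 + 13 + 21 + 23 + 0 = 106

106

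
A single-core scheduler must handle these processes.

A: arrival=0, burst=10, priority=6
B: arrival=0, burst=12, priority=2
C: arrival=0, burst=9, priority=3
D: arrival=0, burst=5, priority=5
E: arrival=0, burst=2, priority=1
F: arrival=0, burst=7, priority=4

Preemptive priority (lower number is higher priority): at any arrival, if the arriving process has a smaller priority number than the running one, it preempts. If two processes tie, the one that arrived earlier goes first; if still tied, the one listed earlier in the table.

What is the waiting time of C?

14

Timeline: | E 0-2 | B 2-14 | C 14-23 | F 23-30 | D 30-35 | A 35-45 |
Completion: A=45  B=14  C=23  D=35  E=2  F=30
Turnaround (C−A): A=45  B=14  C=23  D=35  E=2  F=30
Waiting(C) = turnaround − burst = 23 − 9 = 14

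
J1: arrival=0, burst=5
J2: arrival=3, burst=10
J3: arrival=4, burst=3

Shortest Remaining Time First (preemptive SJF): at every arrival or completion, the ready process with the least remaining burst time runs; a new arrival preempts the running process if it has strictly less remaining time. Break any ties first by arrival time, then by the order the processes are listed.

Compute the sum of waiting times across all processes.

Gantt: | J1 0-5 | J3 5-8 | J2 8-18 |
Completion: J1=5  J2=18  J3=8
Waiting = turnaround − burst: J1=0, J2=5, J3=1
Total waiting = 0 + 5 + 1 = 6

6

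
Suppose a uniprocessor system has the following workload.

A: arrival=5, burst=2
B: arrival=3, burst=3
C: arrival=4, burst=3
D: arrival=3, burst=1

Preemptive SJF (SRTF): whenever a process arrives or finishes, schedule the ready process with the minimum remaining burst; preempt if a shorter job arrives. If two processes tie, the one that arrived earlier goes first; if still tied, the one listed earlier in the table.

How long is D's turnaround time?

1

Schedule: | idle 0-3 | D 3-4 | B 4-7 | A 7-9 | C 9-12 |
Completion: A=9  B=7  C=12  D=4
Turnaround (C−A): A=4  B=4  C=8  D=1
Turnaround(D) = completion − arrival = 4 − 3 = 1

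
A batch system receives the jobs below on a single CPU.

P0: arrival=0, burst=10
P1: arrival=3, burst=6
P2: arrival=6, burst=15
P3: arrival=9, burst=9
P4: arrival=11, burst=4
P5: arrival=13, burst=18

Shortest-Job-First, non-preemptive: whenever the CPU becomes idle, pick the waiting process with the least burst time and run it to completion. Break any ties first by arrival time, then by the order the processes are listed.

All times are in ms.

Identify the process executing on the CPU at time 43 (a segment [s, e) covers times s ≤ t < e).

P2

Schedule: | P0 0-10 | P1 10-16 | P4 16-20 | P3 20-29 | P2 29-44 | P5 44-62 |
Completion: P0=10  P1=16  P2=44  P3=29  P4=20  P5=62
Turnaround (C−A): P0=10  P1=13  P2=38  P3=20  P4=9  P5=49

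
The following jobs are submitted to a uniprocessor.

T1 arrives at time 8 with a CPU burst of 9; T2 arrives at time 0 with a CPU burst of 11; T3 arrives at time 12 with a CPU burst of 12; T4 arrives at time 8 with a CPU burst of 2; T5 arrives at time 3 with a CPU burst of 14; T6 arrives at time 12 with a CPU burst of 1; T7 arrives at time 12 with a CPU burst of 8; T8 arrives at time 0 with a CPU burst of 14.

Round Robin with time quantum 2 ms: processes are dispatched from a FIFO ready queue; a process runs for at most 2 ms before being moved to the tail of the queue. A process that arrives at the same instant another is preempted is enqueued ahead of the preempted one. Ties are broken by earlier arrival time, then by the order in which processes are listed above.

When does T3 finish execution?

Gantt: | T2 0-2 | T8 2-4 | T2 4-6 | T5 6-8 | T8 8-10 | T2 10-12 | T1 12-14 | T4 14-16 | T5 16-18 | T8 18-20 | T3 20-22 | T6 22-23 | T7 23-25 | T2 25-27 | T1 27-29 | T5 29-31 | T8 31-33 | T3 33-35 | T7 35-37 | T2 37-39 | T1 39-41 | T5 41-43 | T8 43-45 | T3 45-47 | T7 47-49 | T2 49-50 | T1 50-52 | T5 52-54 | T8 54-56 | T3 56-58 | T7 58-60 | T1 60-61 | T5 61-63 | T8 63-65 | T3 65-67 | T5 67-69 | T3 69-71 |
Completion: T1=61  T2=50  T3=71  T4=16  T5=69  T6=23  T7=60  T8=65
Turnaround (C−A): T1=53  T2=50  T3=59  T4=8  T5=66  T6=11  T7=48  T8=65

71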